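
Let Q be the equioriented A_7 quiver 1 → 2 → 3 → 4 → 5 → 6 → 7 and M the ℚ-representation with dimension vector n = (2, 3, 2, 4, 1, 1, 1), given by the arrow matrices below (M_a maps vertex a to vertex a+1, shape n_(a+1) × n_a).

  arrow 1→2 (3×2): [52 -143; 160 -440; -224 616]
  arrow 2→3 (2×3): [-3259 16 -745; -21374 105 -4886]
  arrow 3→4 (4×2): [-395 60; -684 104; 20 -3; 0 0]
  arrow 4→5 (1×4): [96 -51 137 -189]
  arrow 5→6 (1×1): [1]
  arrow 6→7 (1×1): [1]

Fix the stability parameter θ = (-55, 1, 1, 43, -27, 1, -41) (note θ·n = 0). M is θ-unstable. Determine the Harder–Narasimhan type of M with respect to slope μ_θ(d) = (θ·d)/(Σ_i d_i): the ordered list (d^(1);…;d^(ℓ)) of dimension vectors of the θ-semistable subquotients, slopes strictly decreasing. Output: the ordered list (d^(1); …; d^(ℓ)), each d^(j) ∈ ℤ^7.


Barcode: M ≅ I[1,1], I[1,7], I[2,2], I[2,4], I[4,4]^2. HN layers by μ_θ (4 steps, strictly decreasing):
  μ^(1)=43; μ^(2)=1; μ^(3)=-11/3; μ^(4)=-55

((0, 0, 0, 3, 0, 0, 0); (0, 2, 1, 0, 0, 0, 0); (0, 1, 1, 1, 1, 1, 1); (2, 0, 0, 0, 0, 0, 0))


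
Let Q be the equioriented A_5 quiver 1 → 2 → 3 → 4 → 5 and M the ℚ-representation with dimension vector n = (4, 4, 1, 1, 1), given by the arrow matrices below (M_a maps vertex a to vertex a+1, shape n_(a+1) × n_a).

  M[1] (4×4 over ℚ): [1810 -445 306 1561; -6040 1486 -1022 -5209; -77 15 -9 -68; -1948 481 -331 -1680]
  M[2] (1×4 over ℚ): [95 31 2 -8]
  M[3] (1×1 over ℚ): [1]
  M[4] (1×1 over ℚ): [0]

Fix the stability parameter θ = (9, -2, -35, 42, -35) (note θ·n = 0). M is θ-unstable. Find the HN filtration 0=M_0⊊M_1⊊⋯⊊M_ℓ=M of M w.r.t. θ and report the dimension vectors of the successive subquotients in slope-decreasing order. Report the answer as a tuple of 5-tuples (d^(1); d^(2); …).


Via rank(M_{q-1}∘⋯∘M_p): M ≅ I[1,2]^3, I[1,4], I[5,5].
μ_θ-semistable layers: μ^(1)=42; μ^(2)=7/2; μ^(3)=-28/3; μ^(4)=-35

((0, 0, 0, 1, 0); (3, 3, 0, 0, 0); (1, 1, 1, 0, 0); (0, 0, 0, 0, 1))


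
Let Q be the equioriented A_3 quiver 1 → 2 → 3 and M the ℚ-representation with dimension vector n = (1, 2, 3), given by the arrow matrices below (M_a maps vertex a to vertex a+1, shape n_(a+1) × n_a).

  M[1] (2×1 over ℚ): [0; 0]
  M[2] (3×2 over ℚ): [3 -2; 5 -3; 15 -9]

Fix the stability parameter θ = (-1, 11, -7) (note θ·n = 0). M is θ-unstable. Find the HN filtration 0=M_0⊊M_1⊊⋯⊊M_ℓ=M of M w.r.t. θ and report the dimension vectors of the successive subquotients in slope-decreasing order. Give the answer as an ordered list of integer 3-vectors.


Interval decomposition of M: I[1,1], I[2,3]^2, I[3,3].
HN type (ℓ=3): μ^(1)=2; μ^(2)=-1; μ^(3)=-7

((0, 2, 2); (1, 0, 0); (0, 0, 1))


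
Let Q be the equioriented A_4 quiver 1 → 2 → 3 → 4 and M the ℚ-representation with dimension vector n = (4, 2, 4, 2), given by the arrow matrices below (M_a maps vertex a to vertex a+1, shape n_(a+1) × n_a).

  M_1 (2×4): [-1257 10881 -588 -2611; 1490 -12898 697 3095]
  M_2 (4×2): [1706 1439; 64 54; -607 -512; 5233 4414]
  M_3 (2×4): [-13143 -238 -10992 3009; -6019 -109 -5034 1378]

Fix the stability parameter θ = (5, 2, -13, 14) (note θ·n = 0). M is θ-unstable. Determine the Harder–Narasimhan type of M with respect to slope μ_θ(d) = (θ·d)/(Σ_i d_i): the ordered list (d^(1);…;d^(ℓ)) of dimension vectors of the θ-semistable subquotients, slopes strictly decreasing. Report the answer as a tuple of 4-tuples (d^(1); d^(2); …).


Barcode: M ≅ I[1,1]^2, I[1,4]^2, I[3,3]^2. HN layers by μ_θ (4 steps, strictly decreasing):
  μ^(1)=14; μ^(2)=5; μ^(3)=-2; μ^(4)=-13

((0, 0, 0, 2); (2, 0, 0, 0); (2, 2, 2, 0); (0, 0, 2, 0))


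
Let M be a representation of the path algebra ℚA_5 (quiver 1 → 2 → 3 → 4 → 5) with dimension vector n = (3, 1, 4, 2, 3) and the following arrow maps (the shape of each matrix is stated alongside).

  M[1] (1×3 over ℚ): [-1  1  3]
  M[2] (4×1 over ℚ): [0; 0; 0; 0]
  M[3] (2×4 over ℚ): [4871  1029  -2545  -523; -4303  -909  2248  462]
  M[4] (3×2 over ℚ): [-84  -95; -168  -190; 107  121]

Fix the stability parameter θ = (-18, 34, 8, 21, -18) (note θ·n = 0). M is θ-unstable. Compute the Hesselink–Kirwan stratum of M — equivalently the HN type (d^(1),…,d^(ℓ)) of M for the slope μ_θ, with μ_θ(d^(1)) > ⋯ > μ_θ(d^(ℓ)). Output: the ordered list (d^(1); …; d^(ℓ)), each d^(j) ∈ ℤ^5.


Interval decomposition of M: I[1,1]^2, I[1,2], I[3,3]^2, I[3,5]^2, I[5,5].
HN type (ℓ=4): μ^(1)=34; μ^(2)=8; μ^(3)=11/3; μ^(4)=-18

((0, 1, 0, 0, 0); (0, 0, 2, 0, 0); (0, 0, 2, 2, 2); (3, 0, 0, 0, 1))


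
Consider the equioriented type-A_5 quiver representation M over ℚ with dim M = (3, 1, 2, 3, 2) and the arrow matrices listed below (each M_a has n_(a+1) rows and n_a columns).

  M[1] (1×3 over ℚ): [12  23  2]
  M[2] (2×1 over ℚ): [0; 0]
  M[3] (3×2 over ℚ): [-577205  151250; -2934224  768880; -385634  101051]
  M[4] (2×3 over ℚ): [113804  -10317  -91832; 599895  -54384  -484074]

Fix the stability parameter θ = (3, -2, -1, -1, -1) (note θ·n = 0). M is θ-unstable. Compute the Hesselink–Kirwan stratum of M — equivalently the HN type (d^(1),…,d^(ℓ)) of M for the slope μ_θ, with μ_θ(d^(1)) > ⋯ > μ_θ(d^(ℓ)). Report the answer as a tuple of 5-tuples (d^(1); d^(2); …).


Interval decomposition of M: I[1,1]^2, I[1,2], I[3,4], I[3,5], I[4,5].
HN type (ℓ=3): μ^(1)=3; μ^(2)=1/2; μ^(3)=-1

((2, 0, 0, 0, 0); (1, 1, 0, 0, 0); (0, 0, 2, 3, 2))


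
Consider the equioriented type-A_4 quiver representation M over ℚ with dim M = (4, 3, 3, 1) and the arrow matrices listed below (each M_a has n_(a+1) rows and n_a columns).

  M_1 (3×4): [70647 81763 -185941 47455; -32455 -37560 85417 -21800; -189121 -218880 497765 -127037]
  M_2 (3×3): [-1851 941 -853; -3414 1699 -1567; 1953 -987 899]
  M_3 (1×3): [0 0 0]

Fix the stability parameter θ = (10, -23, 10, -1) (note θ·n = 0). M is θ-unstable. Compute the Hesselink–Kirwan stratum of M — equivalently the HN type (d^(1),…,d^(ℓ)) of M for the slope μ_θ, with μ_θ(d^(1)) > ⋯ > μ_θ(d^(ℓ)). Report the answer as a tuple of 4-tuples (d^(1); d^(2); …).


Barcode: M ≅ I[1,1], I[1,2], I[1,3]^2, I[3,3], I[4,4]. HN layers by μ_θ (3 steps, strictly decreasing):
  μ^(1)=10; μ^(2)=-1; μ^(3)=-13/2

((1, 0, 3, 0); (0, 0, 0, 1); (3, 3, 0, 0))


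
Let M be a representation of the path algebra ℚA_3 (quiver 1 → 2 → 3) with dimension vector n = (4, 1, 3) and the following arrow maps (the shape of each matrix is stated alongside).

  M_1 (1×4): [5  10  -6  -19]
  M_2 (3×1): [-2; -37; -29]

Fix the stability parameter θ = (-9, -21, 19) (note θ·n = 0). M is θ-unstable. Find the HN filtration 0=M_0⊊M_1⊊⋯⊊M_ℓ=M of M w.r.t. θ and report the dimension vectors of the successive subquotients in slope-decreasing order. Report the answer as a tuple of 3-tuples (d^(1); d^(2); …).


Interval decomposition of M: I[1,1]^3, I[1,3], I[3,3]^2.
HN type (ℓ=3): μ^(1)=19; μ^(2)=-9; μ^(3)=-15

((0, 0, 3); (3, 0, 0); (1, 1, 0))


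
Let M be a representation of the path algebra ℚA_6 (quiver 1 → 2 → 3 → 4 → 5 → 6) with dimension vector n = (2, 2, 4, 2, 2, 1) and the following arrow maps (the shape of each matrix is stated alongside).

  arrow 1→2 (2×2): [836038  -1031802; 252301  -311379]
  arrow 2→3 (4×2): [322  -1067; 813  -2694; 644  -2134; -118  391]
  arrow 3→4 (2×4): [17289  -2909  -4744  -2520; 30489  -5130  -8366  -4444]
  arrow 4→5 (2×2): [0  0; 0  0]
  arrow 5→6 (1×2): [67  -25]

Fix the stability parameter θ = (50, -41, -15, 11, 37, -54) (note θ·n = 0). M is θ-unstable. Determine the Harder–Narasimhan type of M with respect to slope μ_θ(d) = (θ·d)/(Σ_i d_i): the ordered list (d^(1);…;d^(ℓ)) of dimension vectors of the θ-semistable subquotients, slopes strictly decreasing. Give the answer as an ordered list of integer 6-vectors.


Interval decomposition of M: I[1,1], I[1,4], I[2,4], I[3,3]^2, I[5,5], I[5,6].
HN type (ℓ=7): μ^(1)=50; μ^(2)=37; μ^(3)=11; μ^(4)=-2; μ^(5)=-17/2; μ^(6)=-15; μ^(7)=-41

((1, 0, 0, 0, 0, 0); (0, 0, 0, 0, 1, 0); (0, 0, 0, 2, 0, 0); (1, 1, 1, 0, 0, 0); (0, 0, 0, 0, 1, 1); (0, 0, 3, 0, 0, 0); (0, 1, 0, 0, 0, 0))


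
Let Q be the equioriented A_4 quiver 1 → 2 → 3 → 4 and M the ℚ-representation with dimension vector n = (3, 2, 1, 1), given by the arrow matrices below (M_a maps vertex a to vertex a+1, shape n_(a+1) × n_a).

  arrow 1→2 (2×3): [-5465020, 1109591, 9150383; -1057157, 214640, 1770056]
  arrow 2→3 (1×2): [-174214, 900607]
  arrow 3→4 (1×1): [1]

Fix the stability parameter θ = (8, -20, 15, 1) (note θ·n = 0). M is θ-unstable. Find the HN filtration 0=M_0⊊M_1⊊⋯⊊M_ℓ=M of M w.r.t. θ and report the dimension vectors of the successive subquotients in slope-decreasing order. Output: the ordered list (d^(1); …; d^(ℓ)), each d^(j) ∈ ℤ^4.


Via rank(M_{q-1}∘⋯∘M_p): M ≅ I[1,1], I[1,2], I[1,4].
μ_θ-semistable layers: μ^(1)=8; μ^(2)=-6

((1, 0, 1, 1); (2, 2, 0, 0))


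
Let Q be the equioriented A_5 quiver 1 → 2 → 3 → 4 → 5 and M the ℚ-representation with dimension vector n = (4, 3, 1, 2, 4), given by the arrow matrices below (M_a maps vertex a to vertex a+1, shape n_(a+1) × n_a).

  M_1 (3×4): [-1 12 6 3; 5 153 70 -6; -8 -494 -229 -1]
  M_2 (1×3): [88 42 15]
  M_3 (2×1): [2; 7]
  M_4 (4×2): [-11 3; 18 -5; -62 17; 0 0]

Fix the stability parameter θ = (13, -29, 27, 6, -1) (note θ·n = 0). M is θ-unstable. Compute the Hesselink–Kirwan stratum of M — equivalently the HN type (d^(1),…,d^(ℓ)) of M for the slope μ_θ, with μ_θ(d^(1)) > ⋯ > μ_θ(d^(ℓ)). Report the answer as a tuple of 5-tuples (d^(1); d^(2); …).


Via rank(M_{q-1}∘⋯∘M_p): M ≅ I[1,1], I[1,2]^2, I[1,5], I[4,5], I[5,5]^2.
μ_θ-semistable layers: μ^(1)=13; μ^(2)=32/3; μ^(3)=5/2; μ^(4)=-1; μ^(5)=-8

((1, 0, 0, 0, 0); (0, 0, 1, 1, 1); (0, 0, 0, 1, 1); (0, 0, 0, 0, 2); (3, 3, 0, 0, 0))


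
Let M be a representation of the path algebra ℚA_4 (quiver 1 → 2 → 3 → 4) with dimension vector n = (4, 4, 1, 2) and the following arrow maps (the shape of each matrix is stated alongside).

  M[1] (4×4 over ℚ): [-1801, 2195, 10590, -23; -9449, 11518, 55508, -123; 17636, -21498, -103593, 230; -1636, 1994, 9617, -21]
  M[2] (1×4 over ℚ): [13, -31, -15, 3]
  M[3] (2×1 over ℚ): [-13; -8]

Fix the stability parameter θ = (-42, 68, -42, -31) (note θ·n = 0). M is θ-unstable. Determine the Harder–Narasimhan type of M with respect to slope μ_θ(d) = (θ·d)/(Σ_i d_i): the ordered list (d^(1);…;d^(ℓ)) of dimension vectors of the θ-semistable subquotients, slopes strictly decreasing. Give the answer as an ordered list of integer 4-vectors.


Via rank(M_{q-1}∘⋯∘M_p): M ≅ I[1,2]^3, I[1,4], I[4,4].
μ_θ-semistable layers: μ^(1)=68; μ^(2)=-5/3; μ^(3)=-31; μ^(4)=-42

((0, 3, 0, 0); (0, 1, 1, 1); (0, 0, 0, 1); (4, 0, 0, 0))


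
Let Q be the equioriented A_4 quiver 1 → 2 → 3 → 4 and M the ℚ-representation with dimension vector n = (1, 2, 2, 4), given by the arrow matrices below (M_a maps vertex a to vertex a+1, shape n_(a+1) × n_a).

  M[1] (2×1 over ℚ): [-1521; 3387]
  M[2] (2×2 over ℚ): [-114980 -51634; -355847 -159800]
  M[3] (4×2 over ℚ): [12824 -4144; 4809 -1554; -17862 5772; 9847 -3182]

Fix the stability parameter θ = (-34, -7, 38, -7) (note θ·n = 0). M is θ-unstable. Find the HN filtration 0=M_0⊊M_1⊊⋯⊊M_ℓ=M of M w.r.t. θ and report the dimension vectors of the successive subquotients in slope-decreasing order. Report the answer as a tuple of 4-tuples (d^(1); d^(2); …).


Barcode: M ≅ I[1,3], I[2,4], I[4,4]^3. HN layers by μ_θ (4 steps, strictly decreasing):
  μ^(1)=38; μ^(2)=31/2; μ^(3)=-7; μ^(4)=-34

((0, 0, 1, 0); (0, 0, 1, 1); (0, 2, 0, 3); (1, 0, 0, 0))


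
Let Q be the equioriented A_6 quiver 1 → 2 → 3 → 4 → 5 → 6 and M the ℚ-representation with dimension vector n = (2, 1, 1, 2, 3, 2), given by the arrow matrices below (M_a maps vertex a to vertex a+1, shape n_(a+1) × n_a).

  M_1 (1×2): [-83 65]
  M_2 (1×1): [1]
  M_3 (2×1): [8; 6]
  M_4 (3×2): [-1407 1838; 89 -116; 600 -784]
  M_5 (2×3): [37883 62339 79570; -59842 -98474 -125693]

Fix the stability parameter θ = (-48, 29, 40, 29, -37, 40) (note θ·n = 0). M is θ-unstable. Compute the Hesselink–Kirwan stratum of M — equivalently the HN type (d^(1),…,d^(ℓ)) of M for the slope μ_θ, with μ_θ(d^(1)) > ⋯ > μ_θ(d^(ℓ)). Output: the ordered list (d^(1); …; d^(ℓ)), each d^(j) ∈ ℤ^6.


Via rank(M_{q-1}∘⋯∘M_p): M ≅ I[1,1], I[1,6], I[4,5], I[5,6].
μ_θ-semistable layers: μ^(1)=40; μ^(2)=61/4; μ^(3)=-4; μ^(4)=-37; μ^(5)=-48

((0, 0, 0, 0, 0, 2); (0, 1, 1, 1, 1, 0); (0, 0, 0, 1, 1, 0); (0, 0, 0, 0, 1, 0); (2, 0, 0, 0, 0, 0))


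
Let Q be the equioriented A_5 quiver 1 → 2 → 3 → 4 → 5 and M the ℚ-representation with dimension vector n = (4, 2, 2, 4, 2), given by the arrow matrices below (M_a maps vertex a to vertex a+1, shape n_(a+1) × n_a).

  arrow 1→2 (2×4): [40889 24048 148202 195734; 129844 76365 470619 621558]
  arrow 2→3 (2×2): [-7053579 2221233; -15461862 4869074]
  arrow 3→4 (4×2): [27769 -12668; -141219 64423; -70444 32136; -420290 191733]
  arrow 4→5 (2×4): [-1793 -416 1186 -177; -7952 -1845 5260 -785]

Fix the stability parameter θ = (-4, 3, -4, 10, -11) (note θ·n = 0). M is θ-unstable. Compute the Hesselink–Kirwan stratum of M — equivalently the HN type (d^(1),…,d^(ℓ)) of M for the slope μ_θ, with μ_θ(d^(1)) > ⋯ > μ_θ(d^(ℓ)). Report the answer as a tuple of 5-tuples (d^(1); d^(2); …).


Barcode: M ≅ I[1,1]^2, I[1,2], I[1,5], I[3,5], I[4,4]^2. HN layers by μ_θ (4 steps, strictly decreasing):
  μ^(1)=10; μ^(2)=3; μ^(3)=-1/2; μ^(4)=-4

((0, 0, 0, 2, 0); (0, 1, 0, 0, 0); (0, 1, 1, 2, 2); (4, 0, 1, 0, 0))


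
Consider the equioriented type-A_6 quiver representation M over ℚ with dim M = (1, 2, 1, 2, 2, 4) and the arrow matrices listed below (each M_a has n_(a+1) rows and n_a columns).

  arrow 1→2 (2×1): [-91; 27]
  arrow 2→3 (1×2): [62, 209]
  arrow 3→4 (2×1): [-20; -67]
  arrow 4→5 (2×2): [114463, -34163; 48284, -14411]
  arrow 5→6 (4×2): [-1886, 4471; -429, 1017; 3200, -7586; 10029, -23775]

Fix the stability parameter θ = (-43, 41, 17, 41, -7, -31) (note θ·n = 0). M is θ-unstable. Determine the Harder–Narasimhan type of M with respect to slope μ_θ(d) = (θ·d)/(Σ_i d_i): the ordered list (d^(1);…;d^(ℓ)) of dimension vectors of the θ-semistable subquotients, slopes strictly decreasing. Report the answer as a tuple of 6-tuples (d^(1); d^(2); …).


Barcode: M ≅ I[1,6], I[2,2], I[4,6], I[6,6]^2. HN layers by μ_θ (5 steps, strictly decreasing):
  μ^(1)=41; μ^(2)=61/5; μ^(3)=1; μ^(4)=-31; μ^(5)=-43

((0, 1, 0, 0, 0, 0); (0, 1, 1, 1, 1, 1); (0, 0, 0, 1, 1, 1); (0, 0, 0, 0, 0, 2); (1, 0, 0, 0, 0, 0))


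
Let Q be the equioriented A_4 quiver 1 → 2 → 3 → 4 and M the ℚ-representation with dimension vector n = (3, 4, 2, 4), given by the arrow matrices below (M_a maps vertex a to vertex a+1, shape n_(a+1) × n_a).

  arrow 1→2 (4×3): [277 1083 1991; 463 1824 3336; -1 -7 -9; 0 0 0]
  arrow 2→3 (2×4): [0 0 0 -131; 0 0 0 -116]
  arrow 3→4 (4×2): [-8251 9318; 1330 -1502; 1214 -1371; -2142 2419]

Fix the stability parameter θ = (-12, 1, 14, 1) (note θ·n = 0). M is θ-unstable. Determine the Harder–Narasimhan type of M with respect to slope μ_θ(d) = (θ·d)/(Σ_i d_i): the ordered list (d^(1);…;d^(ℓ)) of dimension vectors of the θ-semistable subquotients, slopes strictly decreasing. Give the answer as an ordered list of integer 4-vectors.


Via rank(M_{q-1}∘⋯∘M_p): M ≅ I[1,2]^3, I[2,4], I[3,4], I[4,4]^2.
μ_θ-semistable layers: μ^(1)=15/2; μ^(2)=1; μ^(3)=-12

((0, 0, 2, 2); (0, 4, 0, 2); (3, 0, 0, 0))


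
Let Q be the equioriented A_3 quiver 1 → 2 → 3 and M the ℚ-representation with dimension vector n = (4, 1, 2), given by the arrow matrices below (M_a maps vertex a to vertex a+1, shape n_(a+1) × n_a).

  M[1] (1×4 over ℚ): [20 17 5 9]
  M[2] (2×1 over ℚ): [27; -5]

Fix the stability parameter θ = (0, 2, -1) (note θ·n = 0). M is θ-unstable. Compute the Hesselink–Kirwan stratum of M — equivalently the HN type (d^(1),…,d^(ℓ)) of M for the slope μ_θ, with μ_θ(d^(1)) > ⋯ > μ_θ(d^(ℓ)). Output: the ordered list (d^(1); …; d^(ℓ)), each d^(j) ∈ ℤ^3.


Via rank(M_{q-1}∘⋯∘M_p): M ≅ I[1,1]^3, I[1,3], I[3,3].
μ_θ-semistable layers: μ^(1)=1/2; μ^(2)=0; μ^(3)=-1

((0, 1, 1); (4, 0, 0); (0, 0, 1))


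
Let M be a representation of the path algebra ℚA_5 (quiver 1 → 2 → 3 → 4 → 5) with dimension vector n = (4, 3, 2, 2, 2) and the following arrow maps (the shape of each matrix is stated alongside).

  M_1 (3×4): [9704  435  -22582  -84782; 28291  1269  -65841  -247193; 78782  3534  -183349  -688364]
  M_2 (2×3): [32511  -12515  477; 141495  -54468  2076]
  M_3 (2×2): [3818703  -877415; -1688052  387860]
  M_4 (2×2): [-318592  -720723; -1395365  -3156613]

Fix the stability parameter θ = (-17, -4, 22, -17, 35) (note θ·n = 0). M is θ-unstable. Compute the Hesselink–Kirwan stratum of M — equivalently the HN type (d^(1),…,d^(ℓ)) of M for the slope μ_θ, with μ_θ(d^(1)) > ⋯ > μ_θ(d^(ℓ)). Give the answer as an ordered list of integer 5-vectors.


Interval decomposition of M: I[1,1], I[1,2], I[1,3], I[1,5], I[4,5].
HN type (ℓ=5): μ^(1)=35; μ^(2)=22; μ^(3)=5/2; μ^(4)=-4; μ^(5)=-17

((0, 0, 0, 0, 2); (0, 0, 1, 0, 0); (0, 0, 1, 1, 0); (0, 3, 0, 0, 0); (4, 0, 0, 1, 0))


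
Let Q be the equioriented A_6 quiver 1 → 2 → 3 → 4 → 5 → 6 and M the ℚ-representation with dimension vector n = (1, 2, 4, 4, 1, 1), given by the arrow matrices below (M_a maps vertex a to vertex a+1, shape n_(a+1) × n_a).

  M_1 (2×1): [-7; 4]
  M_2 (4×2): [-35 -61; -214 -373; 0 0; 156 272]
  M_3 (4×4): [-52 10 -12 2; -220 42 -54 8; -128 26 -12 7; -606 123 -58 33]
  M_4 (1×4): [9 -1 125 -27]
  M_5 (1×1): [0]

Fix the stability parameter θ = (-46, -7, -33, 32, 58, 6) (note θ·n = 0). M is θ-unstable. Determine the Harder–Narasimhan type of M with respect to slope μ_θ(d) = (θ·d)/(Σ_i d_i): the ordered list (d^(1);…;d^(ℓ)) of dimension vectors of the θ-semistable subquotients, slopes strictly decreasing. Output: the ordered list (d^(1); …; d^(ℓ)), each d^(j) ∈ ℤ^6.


Interval decomposition of M: I[1,3], I[2,5], I[3,4]^2, I[4,4], I[6,6].
HN type (ℓ=6): μ^(1)=58; μ^(2)=32; μ^(3)=6; μ^(4)=-20; μ^(5)=-33; μ^(6)=-46

((0, 0, 0, 0, 1, 0); (0, 0, 0, 4, 0, 0); (0, 0, 0, 0, 0, 1); (0, 2, 2, 0, 0, 0); (0, 0, 2, 0, 0, 0); (1, 0, 0, 0, 0, 0))


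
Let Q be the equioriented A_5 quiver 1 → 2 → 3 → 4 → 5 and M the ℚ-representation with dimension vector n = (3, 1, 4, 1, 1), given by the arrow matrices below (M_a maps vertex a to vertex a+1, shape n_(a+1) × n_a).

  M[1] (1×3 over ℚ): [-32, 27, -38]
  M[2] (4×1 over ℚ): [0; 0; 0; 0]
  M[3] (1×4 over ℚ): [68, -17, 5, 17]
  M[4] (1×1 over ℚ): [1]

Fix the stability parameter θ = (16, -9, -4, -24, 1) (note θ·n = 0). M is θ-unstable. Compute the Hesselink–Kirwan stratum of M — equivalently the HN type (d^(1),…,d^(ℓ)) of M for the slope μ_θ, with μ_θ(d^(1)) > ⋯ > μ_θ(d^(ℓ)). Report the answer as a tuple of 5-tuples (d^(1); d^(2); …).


Via rank(M_{q-1}∘⋯∘M_p): M ≅ I[1,1]^2, I[1,2], I[3,3]^3, I[3,5].
μ_θ-semistable layers: μ^(1)=16; μ^(2)=7/2; μ^(3)=1; μ^(4)=-4; μ^(5)=-14

((2, 0, 0, 0, 0); (1, 1, 0, 0, 0); (0, 0, 0, 0, 1); (0, 0, 3, 0, 0); (0, 0, 1, 1, 0))


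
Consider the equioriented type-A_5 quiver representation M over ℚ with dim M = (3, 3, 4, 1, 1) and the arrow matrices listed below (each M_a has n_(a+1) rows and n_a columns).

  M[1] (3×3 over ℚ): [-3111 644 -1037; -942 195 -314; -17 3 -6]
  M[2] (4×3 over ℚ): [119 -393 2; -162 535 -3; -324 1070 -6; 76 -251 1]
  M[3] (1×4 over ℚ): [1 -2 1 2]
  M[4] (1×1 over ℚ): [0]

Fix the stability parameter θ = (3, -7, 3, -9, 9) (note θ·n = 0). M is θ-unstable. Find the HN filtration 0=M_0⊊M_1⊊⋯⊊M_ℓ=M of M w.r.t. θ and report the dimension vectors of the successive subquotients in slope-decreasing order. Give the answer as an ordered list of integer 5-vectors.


Interval decomposition of M: I[1,2], I[1,3], I[1,4], I[3,3]^2, I[5,5].
HN type (ℓ=4): μ^(1)=9; μ^(2)=3; μ^(3)=-2; μ^(4)=-5/2

((0, 0, 0, 0, 1); (0, 0, 3, 0, 0); (2, 2, 0, 0, 0); (1, 1, 1, 1, 0))


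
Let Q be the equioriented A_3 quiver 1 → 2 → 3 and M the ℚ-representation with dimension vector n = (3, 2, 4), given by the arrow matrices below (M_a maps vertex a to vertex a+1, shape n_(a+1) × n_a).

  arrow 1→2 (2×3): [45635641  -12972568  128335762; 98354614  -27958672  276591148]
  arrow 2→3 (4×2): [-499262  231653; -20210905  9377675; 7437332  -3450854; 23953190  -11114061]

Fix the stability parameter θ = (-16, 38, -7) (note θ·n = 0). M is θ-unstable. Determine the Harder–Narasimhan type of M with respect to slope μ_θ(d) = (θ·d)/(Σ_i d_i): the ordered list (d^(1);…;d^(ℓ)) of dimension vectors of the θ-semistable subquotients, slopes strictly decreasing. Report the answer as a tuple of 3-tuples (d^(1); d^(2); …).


Barcode: M ≅ I[1,1]^2, I[1,3], I[2,3], I[3,3]^2. HN layers by μ_θ (3 steps, strictly decreasing):
  μ^(1)=31/2; μ^(2)=-7; μ^(3)=-16

((0, 2, 2); (0, 0, 2); (3, 0, 0))


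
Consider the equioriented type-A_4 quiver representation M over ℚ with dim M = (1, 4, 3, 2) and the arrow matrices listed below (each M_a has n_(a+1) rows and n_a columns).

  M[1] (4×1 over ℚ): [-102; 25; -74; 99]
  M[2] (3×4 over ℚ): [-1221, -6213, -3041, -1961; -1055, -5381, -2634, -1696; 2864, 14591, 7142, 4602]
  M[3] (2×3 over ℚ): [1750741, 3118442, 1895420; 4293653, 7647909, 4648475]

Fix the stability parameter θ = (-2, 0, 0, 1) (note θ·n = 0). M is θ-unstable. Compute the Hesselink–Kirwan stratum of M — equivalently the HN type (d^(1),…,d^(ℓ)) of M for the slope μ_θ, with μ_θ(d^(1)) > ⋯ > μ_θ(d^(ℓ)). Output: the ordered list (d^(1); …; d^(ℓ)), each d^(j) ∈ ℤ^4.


Barcode: M ≅ I[1,4], I[2,2], I[2,3], I[2,4]. HN layers by μ_θ (3 steps, strictly decreasing):
  μ^(1)=1; μ^(2)=0; μ^(3)=-2

((0, 0, 0, 2); (0, 4, 3, 0); (1, 0, 0, 0))


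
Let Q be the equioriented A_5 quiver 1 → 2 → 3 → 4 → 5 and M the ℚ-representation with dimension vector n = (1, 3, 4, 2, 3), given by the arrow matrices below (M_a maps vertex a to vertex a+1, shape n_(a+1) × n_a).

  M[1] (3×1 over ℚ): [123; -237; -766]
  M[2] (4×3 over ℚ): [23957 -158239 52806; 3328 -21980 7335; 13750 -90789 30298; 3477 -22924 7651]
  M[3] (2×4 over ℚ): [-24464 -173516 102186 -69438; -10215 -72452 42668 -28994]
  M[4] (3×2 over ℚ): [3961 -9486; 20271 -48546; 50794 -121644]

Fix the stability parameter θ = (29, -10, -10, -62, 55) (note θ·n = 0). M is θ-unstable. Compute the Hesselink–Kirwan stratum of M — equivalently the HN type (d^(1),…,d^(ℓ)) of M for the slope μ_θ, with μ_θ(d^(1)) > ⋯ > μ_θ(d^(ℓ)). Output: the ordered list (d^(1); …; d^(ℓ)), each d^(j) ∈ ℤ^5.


Via rank(M_{q-1}∘⋯∘M_p): M ≅ I[1,3], I[2,4], I[2,5], I[3,3], I[5,5]^2.
μ_θ-semistable layers: μ^(1)=55; μ^(2)=3; μ^(3)=-10; μ^(4)=-82/3

((0, 0, 0, 0, 3); (1, 1, 1, 0, 0); (0, 0, 1, 0, 0); (0, 2, 2, 2, 0))


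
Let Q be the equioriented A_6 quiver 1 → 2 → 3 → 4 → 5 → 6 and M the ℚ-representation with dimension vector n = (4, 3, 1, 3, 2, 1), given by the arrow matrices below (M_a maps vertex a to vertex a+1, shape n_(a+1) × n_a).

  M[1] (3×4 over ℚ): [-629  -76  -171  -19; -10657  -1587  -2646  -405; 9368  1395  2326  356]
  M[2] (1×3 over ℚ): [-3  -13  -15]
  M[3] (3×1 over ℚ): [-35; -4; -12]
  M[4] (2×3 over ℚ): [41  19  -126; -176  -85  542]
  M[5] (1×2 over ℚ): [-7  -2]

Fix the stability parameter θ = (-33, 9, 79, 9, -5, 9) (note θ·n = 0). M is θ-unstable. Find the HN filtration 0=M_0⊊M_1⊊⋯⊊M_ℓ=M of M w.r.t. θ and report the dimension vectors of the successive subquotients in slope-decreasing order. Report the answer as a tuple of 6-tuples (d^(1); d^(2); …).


Interval decomposition of M: I[1,1], I[1,2]^2, I[1,6], I[4,4], I[4,5].
HN type (ℓ=4): μ^(1)=23; μ^(2)=9; μ^(3)=2; μ^(4)=-33

((0, 0, 1, 1, 1, 1); (0, 3, 0, 1, 0, 0); (0, 0, 0, 1, 1, 0); (4, 0, 0, 0, 0, 0))


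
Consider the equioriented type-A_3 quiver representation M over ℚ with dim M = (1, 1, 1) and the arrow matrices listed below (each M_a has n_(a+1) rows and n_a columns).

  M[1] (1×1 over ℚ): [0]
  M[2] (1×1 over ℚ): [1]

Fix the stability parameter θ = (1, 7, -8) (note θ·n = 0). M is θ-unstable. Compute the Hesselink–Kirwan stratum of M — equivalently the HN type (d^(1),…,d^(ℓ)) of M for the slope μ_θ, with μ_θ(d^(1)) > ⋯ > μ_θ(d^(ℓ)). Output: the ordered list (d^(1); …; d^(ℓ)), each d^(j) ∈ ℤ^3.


Barcode: M ≅ I[1,1], I[2,3]. HN layers by μ_θ (2 steps, strictly decreasing):
  μ^(1)=1; μ^(2)=-1/2

((1, 0, 0); (0, 1, 1))


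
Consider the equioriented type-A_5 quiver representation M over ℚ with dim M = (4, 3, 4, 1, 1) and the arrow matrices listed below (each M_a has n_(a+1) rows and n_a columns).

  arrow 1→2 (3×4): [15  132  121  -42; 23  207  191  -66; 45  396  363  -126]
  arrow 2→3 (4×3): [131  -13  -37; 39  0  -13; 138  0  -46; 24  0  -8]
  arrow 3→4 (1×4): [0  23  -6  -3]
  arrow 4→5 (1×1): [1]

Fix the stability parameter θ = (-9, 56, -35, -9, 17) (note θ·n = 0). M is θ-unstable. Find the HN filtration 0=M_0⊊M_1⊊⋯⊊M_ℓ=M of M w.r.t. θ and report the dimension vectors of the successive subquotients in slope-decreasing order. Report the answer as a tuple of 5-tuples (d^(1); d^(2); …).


Barcode: M ≅ I[1,1]^2, I[1,2], I[1,3], I[2,5], I[3,3]^2. HN layers by μ_θ (6 steps, strictly decreasing):
  μ^(1)=56; μ^(2)=17; μ^(3)=21/2; μ^(4)=4; μ^(5)=-9; μ^(6)=-35

((0, 1, 0, 0, 0); (0, 0, 0, 0, 1); (0, 1, 1, 0, 0); (0, 1, 1, 1, 0); (4, 0, 0, 0, 0); (0, 0, 2, 0, 0))


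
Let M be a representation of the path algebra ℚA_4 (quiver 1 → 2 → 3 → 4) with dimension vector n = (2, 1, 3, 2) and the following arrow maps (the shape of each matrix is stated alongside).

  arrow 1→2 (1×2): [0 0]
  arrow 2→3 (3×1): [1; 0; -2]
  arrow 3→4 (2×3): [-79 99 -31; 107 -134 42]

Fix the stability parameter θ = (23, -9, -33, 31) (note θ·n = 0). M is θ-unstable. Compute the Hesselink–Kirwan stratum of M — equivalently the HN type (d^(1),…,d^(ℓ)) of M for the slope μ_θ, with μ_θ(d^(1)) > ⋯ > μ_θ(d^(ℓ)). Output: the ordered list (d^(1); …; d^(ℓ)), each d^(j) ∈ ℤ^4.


Interval decomposition of M: I[1,1]^2, I[2,4], I[3,3], I[3,4].
HN type (ℓ=4): μ^(1)=31; μ^(2)=23; μ^(3)=-21; μ^(4)=-33

((0, 0, 0, 2); (2, 0, 0, 0); (0, 1, 1, 0); (0, 0, 2, 0))


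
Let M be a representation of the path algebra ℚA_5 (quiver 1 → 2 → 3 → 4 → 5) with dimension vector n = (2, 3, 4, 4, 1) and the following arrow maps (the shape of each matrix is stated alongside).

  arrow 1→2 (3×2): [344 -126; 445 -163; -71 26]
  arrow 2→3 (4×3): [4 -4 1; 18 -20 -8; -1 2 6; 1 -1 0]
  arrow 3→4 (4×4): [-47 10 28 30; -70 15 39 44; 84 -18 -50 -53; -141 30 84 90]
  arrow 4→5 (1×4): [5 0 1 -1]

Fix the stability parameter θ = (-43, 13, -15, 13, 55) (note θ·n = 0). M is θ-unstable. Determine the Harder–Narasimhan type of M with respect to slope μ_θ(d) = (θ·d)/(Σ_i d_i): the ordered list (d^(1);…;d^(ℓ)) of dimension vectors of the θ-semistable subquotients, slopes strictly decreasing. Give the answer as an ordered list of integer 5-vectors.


Interval decomposition of M: I[1,4], I[1,5], I[2,4], I[3,3], I[4,4].
HN type (ℓ=5): μ^(1)=55; μ^(2)=13; μ^(3)=-1; μ^(4)=-15; μ^(5)=-43

((0, 0, 0, 0, 1); (0, 0, 0, 4, 0); (0, 3, 3, 0, 0); (0, 0, 1, 0, 0); (2, 0, 0, 0, 0))


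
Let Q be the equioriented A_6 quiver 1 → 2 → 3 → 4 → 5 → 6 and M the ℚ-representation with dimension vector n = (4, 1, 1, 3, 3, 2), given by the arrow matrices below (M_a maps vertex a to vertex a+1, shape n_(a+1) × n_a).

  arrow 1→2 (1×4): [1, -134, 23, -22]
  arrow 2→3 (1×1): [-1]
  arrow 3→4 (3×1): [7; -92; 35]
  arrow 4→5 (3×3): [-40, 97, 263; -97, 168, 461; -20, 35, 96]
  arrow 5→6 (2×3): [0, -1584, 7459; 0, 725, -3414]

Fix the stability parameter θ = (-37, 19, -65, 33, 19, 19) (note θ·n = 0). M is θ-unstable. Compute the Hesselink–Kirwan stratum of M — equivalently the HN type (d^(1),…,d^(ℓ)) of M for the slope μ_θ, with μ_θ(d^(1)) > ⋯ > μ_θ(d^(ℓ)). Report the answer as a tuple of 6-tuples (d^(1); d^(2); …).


Via rank(M_{q-1}∘⋯∘M_p): M ≅ I[1,1]^3, I[1,5], I[4,6]^2.
μ_θ-semistable layers: μ^(1)=26; μ^(2)=71/3; μ^(3)=-23; μ^(4)=-37

((0, 0, 0, 1, 1, 0); (0, 0, 0, 2, 2, 2); (0, 1, 1, 0, 0, 0); (4, 0, 0, 0, 0, 0))


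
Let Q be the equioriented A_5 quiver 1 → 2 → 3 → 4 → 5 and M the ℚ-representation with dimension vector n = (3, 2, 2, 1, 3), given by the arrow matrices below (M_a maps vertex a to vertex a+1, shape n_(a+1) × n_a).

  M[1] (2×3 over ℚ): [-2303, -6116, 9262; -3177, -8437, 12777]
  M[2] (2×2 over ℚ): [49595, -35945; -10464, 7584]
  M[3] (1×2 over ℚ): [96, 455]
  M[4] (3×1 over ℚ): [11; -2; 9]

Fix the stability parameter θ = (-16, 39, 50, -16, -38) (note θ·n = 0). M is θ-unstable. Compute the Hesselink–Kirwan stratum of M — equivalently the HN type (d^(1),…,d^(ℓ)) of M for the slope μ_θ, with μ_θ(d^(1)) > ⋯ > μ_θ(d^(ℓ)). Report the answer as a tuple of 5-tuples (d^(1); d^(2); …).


Barcode: M ≅ I[1,1], I[1,2], I[1,3], I[3,5], I[5,5]^2. HN layers by μ_θ (5 steps, strictly decreasing):
  μ^(1)=50; μ^(2)=39; μ^(3)=-4/3; μ^(4)=-16; μ^(5)=-38

((0, 0, 1, 0, 0); (0, 2, 0, 0, 0); (0, 0, 1, 1, 1); (3, 0, 0, 0, 0); (0, 0, 0, 0, 2))


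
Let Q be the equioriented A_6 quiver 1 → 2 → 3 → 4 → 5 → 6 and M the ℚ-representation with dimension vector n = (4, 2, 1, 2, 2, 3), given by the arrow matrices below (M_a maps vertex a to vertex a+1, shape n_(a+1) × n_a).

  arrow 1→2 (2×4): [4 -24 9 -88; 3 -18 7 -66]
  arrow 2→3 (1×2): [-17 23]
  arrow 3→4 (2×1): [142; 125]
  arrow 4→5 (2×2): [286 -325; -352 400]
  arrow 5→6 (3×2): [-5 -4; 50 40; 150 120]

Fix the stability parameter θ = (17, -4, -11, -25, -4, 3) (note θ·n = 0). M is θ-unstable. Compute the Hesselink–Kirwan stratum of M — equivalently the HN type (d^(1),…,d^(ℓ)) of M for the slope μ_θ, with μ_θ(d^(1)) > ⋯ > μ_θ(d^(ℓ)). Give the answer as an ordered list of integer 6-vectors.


Via rank(M_{q-1}∘⋯∘M_p): M ≅ I[1,1]^2, I[1,2], I[1,6], I[4,4], I[5,5], I[6,6]^2.
μ_θ-semistable layers: μ^(1)=17; μ^(2)=13/2; μ^(3)=3; μ^(4)=-4; μ^(5)=-23/4; μ^(6)=-25

((2, 0, 0, 0, 0, 0); (1, 1, 0, 0, 0, 0); (0, 0, 0, 0, 0, 3); (0, 0, 0, 0, 2, 0); (1, 1, 1, 1, 0, 0); (0, 0, 0, 1, 0, 0))


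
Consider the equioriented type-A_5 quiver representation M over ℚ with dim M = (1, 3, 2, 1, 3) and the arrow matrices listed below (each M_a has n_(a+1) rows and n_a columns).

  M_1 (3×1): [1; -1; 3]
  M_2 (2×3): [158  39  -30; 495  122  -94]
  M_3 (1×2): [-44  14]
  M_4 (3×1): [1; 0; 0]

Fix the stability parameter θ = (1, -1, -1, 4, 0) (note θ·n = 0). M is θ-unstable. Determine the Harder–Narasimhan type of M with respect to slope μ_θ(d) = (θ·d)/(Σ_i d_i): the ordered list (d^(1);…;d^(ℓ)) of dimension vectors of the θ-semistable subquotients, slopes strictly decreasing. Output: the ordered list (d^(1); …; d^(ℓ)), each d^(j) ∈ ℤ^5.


Interval decomposition of M: I[1,5], I[2,2], I[2,3], I[5,5]^2.
HN type (ℓ=4): μ^(1)=2; μ^(2)=0; μ^(3)=-1/3; μ^(4)=-1

((0, 0, 0, 1, 1); (0, 0, 0, 0, 2); (1, 1, 1, 0, 0); (0, 2, 1, 0, 0))


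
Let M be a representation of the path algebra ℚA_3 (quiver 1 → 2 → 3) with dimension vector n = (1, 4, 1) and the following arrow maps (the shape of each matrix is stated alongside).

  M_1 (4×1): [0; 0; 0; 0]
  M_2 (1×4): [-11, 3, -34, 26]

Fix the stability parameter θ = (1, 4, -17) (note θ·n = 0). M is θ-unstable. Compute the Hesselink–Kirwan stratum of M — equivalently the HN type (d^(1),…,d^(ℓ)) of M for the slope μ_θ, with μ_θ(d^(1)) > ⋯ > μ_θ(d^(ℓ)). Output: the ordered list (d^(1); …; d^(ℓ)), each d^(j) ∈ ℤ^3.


Interval decomposition of M: I[1,1], I[2,2]^3, I[2,3].
HN type (ℓ=3): μ^(1)=4; μ^(2)=1; μ^(3)=-13/2

((0, 3, 0); (1, 0, 0); (0, 1, 1))


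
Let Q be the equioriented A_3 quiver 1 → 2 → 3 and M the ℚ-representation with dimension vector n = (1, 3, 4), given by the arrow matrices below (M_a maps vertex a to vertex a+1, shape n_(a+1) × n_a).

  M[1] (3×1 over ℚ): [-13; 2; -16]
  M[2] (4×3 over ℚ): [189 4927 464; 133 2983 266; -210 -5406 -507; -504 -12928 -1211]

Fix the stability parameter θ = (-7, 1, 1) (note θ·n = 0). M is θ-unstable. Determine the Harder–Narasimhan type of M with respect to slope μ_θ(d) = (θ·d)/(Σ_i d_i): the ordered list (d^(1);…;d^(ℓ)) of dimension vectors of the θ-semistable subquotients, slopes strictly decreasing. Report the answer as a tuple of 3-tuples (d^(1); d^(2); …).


Via rank(M_{q-1}∘⋯∘M_p): M ≅ I[1,3], I[2,2], I[2,3], I[3,3]^2.
μ_θ-semistable layers: μ^(1)=1; μ^(2)=-7

((0, 3, 4); (1, 0, 0))


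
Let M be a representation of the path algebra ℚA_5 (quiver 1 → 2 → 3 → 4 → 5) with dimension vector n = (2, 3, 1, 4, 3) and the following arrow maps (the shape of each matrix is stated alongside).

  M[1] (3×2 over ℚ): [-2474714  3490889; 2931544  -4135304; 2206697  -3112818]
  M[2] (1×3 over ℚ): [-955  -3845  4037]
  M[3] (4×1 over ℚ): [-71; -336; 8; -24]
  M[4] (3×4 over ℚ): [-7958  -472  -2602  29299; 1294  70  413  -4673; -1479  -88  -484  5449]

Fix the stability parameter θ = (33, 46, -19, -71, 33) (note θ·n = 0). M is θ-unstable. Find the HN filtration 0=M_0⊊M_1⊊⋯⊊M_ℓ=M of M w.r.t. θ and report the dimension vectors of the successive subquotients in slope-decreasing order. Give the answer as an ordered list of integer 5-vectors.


Interval decomposition of M: I[1,2], I[1,5], I[2,2], I[4,4], I[4,5]^2.
HN type (ℓ=4): μ^(1)=46; μ^(2)=33; μ^(3)=-11/4; μ^(4)=-71

((0, 2, 0, 0, 0); (1, 0, 0, 0, 3); (1, 1, 1, 1, 0); (0, 0, 0, 3, 0))


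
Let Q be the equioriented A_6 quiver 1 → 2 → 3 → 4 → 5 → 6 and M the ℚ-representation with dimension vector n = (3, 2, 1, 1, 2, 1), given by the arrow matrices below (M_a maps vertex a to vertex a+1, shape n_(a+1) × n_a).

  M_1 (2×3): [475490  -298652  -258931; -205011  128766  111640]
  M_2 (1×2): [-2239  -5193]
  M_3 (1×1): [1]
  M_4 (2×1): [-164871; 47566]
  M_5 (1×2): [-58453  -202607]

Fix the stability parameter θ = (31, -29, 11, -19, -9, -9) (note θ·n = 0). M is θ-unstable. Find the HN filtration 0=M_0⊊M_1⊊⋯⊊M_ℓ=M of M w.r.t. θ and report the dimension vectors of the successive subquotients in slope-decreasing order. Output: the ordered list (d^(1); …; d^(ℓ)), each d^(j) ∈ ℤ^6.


Barcode: M ≅ I[1,1], I[1,2], I[1,6], I[5,5]. HN layers by μ_θ (4 steps, strictly decreasing):
  μ^(1)=31; μ^(2)=1; μ^(3)=-4; μ^(4)=-9

((1, 0, 0, 0, 0, 0); (1, 1, 0, 0, 0, 0); (1, 1, 1, 1, 1, 1); (0, 0, 0, 0, 1, 0))


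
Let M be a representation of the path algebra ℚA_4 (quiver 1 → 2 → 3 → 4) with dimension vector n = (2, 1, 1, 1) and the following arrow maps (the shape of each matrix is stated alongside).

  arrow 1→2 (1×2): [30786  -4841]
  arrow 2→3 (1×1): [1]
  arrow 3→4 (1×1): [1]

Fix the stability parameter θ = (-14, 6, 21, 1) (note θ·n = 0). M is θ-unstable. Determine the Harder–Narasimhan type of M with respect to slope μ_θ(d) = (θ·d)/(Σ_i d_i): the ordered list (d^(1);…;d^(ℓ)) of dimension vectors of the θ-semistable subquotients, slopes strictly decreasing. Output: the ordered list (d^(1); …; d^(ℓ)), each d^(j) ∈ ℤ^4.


Interval decomposition of M: I[1,1], I[1,4].
HN type (ℓ=3): μ^(1)=11; μ^(2)=6; μ^(3)=-14

((0, 0, 1, 1); (0, 1, 0, 0); (2, 0, 0, 0))


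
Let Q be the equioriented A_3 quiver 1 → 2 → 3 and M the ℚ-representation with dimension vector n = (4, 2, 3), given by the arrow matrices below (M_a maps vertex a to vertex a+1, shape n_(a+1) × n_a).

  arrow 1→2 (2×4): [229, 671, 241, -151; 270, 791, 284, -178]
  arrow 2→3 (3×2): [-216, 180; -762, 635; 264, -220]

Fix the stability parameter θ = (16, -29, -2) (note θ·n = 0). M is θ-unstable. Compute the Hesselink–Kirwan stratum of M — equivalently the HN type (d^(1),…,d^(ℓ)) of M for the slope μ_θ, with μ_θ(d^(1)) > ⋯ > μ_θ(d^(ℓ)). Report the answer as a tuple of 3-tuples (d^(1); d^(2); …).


Interval decomposition of M: I[1,1]^2, I[1,2], I[1,3], I[3,3]^2.
HN type (ℓ=3): μ^(1)=16; μ^(2)=-2; μ^(3)=-13/2

((2, 0, 0); (0, 0, 3); (2, 2, 0))


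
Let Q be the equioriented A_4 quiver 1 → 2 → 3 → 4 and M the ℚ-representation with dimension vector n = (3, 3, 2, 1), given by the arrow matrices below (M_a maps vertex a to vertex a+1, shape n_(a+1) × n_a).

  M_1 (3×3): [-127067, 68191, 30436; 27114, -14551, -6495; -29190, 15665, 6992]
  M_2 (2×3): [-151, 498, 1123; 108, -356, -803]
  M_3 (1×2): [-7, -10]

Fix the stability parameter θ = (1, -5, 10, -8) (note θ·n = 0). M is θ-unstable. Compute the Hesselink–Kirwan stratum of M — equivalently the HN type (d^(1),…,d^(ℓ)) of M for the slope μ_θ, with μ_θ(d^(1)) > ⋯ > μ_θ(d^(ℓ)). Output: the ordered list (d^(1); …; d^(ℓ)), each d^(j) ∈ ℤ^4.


Barcode: M ≅ I[1,2], I[1,3], I[1,4]. HN layers by μ_θ (3 steps, strictly decreasing):
  μ^(1)=10; μ^(2)=1; μ^(3)=-2

((0, 0, 1, 0); (0, 0, 1, 1); (3, 3, 0, 0))


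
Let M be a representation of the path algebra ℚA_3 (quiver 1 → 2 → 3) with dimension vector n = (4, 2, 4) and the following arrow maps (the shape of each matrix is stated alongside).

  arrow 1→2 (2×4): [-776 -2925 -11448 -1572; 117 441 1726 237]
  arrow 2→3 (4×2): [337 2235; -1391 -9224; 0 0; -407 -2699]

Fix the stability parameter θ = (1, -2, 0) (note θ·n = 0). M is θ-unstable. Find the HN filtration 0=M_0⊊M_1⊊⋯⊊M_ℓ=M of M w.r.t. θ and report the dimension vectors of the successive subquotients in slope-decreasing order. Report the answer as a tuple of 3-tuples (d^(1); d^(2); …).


Interval decomposition of M: I[1,1]^2, I[1,3]^2, I[3,3]^2.
HN type (ℓ=3): μ^(1)=1; μ^(2)=0; μ^(3)=-1/2

((2, 0, 0); (0, 0, 4); (2, 2, 0))


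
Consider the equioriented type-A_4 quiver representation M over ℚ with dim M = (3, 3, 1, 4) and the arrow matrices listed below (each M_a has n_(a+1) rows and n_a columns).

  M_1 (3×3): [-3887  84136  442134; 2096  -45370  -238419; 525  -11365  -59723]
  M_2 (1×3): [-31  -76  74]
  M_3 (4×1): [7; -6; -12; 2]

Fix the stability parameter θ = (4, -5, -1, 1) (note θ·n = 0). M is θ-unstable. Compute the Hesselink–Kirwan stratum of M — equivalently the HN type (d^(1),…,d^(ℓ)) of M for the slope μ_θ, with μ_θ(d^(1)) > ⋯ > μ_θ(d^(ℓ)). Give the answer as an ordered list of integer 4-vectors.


Via rank(M_{q-1}∘⋯∘M_p): M ≅ I[1,2]^2, I[1,4], I[4,4]^3.
μ_θ-semistable layers: μ^(1)=1; μ^(2)=-1/2; μ^(3)=-2/3

((0, 0, 0, 4); (2, 2, 0, 0); (1, 1, 1, 0))


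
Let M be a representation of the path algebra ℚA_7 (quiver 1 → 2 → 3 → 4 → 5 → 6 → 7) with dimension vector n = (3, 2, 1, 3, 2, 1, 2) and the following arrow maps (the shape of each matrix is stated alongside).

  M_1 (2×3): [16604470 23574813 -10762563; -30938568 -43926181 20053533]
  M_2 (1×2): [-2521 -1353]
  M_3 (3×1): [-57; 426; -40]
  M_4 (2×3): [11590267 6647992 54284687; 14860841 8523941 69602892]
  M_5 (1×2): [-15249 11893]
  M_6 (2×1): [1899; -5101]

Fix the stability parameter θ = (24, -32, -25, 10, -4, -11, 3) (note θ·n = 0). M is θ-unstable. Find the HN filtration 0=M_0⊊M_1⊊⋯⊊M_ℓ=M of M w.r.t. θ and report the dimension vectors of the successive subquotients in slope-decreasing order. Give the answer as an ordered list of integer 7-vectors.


Interval decomposition of M: I[1,1], I[1,2], I[1,5], I[4,4], I[4,7], I[7,7].
HN type (ℓ=6): μ^(1)=24; μ^(2)=10; μ^(3)=3; μ^(4)=-5/3; μ^(5)=-4; μ^(6)=-11

((1, 0, 0, 0, 0, 0, 0); (0, 0, 0, 1, 0, 0, 0); (0, 0, 0, 1, 1, 0, 2); (0, 0, 0, 1, 1, 1, 0); (1, 1, 0, 0, 0, 0, 0); (1, 1, 1, 0, 0, 0, 0))
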